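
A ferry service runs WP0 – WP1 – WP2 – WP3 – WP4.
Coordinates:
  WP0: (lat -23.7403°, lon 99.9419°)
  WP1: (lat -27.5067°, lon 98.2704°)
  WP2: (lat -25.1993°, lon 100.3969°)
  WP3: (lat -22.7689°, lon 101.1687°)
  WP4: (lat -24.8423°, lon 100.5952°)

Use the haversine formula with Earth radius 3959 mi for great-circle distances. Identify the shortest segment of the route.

Leg distances:
WP0→WP1: 280.3 mi
WP1→WP2: 206.8 mi
WP2→WP3: 174.9 mi
WP3→WP4: 147.8 mi
The shortest leg is WP3–WP4 at 147.8 mi.

WP3–WP4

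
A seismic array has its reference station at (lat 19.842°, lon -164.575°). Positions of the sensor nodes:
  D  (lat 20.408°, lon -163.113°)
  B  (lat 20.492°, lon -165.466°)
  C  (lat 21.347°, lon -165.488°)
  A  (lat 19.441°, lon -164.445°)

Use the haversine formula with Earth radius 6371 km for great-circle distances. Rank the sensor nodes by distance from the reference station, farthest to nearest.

C, D, B, A

Distance from the reference station at (lat 19.842°, lon -164.575°) to each:
C (lat 21.347°, lon -165.488°): 192.4 km
D (lat 20.408°, lon -163.113°): 165.1 km
B (lat 20.492°, lon -165.466°): 117.8 km
A (lat 19.441°, lon -164.445°): 46.6 km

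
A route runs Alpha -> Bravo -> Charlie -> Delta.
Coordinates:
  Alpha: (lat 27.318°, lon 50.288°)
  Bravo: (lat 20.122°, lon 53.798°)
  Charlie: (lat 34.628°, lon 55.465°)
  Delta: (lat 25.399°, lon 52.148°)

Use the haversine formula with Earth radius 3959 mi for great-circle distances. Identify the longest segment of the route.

Bravo–Charlie

Leg distances:
Alpha→Bravo: 544.5 mi
Bravo→Charlie: 1007.5 mi
Charlie→Delta: 667.7 mi
The longest leg is Bravo–Charlie at 1007.5 mi.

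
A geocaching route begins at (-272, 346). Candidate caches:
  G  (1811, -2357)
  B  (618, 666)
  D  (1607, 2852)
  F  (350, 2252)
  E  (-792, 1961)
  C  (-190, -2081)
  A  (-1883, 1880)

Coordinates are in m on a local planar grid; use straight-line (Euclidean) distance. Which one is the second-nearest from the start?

Distance to each, sorted:
B: 945.8 m
E: 1696.7 m
F: 2004.9 m
A: 2224.5 m
C: 2428.4 m
D: 3132.2 m
G: 3412.5 m
The second-nearest is E at 1696.7 m.

E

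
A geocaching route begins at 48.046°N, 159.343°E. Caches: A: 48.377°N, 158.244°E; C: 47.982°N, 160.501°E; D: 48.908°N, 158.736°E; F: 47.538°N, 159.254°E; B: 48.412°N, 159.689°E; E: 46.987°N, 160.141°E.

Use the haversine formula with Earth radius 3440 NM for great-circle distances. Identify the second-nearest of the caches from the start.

Distances from the start (48.046°N, 159.343°E):
B: 26.0 NM
F: 30.7 NM
C: 46.7 NM
A: 48.3 NM
D: 57.1 NM
E: 71.3 NM
The second-nearest is F at 30.7 NM.

F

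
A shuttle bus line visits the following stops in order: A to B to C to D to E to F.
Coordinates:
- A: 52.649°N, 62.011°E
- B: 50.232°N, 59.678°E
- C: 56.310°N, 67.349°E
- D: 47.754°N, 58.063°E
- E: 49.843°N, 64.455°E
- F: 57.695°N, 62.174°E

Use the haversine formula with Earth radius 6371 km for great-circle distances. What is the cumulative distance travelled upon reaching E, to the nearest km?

Leg distances:
A→B: 313.6 km  (cumulative 313.6 km)
B→C: 845.7 km  (cumulative 1159.3 km)
C→D: 1141.8 km  (cumulative 2301.1 km)
D→E: 522.4 km  (cumulative 2823.5 km)
Cumulative distance at E ≈ 2823 km.

2823 km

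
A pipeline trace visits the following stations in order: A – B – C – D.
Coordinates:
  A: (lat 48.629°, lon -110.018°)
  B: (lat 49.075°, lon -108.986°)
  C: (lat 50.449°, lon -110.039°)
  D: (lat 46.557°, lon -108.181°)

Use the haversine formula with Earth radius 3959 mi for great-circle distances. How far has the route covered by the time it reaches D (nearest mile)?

444 mi

Leg distances:
A→B: 56.1 mi  (cumulative 56.1 mi)
B→C: 105.9 mi  (cumulative 162.1 mi)
C→D: 282.0 mi  (cumulative 444.1 mi)
Cumulative distance at D ≈ 444 mi.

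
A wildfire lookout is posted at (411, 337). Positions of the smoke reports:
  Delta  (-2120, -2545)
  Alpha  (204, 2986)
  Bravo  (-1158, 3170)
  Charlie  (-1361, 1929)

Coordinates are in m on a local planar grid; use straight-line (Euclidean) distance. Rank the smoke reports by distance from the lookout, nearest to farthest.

Distances from the lookout:
Charlie (-1361, 1929): 2382.1 m
Alpha (204, 2986): 2657.1 m
Bravo (-1158, 3170): 3238.5 m
Delta (-2120, -2545): 3835.6 m

Charlie, Alpha, Bravo, Delta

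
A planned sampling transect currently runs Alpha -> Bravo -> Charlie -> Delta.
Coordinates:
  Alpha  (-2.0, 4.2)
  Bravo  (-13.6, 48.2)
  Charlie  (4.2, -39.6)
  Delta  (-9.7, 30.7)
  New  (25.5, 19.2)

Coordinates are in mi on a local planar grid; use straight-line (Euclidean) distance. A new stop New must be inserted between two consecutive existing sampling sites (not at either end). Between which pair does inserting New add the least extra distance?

Added distance for inserting New between each consecutive pair:
Alpha–Bravo: 34.5 mi
Bravo–Charlie: 21.6 mi
Charlie–Delta: 27.9 mi
Smallest added distance is 21.6 mi, inserting between Bravo and Charlie.

between Bravo and Charlie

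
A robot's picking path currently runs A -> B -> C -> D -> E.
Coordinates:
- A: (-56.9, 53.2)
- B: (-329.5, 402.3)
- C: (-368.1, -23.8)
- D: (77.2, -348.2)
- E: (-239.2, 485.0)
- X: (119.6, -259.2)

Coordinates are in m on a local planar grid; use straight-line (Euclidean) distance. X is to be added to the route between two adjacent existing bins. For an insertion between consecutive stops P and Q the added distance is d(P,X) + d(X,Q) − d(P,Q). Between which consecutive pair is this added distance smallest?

between D and E

Added distance for inserting X between each consecutive pair:
A–B: 715.4 m
B–C: 913.2 m
C–D: 89.2 m
D–E: 33.5 m
Smallest added distance is 33.5 m, inserting between D and E.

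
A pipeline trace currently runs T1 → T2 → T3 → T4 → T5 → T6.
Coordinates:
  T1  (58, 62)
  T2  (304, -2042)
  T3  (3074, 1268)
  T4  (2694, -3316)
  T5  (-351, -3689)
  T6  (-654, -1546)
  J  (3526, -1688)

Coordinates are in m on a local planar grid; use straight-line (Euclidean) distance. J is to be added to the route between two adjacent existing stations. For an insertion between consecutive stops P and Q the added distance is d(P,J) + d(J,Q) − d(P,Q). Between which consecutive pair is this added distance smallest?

Added distance for inserting J between each consecutive pair:
T1–T2: 5007.6 m
T2–T3: 1915.6 m
T3–T4: 218.9 m
T4–T5: 3123.4 m
T5–T6: 6381.0 m
Smallest added distance is 218.9 m, inserting between T3 and T4.

between T3 and T4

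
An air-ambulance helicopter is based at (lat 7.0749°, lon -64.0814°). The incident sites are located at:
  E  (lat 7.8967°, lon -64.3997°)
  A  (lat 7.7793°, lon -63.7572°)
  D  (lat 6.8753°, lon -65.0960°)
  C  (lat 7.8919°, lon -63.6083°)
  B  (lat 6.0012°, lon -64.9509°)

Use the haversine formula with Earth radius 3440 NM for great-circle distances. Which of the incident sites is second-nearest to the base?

E

Distances from the base ((lat 7.0749°, lon -64.0814°)):
A: 46.5 NM
E: 52.9 NM
C: 56.6 NM
D: 61.6 NM
B: 82.7 NM
The second-nearest is E at 52.9 NM.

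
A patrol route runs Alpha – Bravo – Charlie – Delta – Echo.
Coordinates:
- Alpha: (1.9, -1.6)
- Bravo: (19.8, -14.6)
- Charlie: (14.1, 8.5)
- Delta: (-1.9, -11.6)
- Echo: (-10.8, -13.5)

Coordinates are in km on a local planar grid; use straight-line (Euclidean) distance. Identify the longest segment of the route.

Leg distances:
Alpha→Bravo: 22.1 km
Bravo→Charlie: 23.8 km
Charlie→Delta: 25.7 km
Delta→Echo: 9.1 km
The longest leg is Charlie–Delta at 25.7 km.

Charlie–Delta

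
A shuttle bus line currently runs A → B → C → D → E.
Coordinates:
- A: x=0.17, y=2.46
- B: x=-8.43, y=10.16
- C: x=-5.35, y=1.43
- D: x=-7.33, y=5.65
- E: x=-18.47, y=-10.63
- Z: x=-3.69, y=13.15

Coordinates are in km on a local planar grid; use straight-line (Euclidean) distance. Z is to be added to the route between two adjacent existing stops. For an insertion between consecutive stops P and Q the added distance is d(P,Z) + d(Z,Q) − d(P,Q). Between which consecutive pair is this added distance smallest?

Added distance for inserting Z between each consecutive pair:
A–B: 5.4 km
B–C: 8.2 km
C–D: 15.5 km
D–E: 16.6 km
Smallest added distance is 5.4 km, inserting between A and B.

between A and B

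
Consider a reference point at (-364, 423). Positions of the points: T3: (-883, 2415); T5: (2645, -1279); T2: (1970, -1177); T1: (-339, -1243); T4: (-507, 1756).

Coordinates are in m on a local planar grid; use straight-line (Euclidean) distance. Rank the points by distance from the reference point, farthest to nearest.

T5, T2, T3, T1, T4

Distance from the reference point at (-364, 423) to each:
T5 (2645, -1279): 3457.0 m
T2 (1970, -1177): 2829.8 m
T3 (-883, 2415): 2058.5 m
T1 (-339, -1243): 1666.2 m
T4 (-507, 1756): 1340.6 m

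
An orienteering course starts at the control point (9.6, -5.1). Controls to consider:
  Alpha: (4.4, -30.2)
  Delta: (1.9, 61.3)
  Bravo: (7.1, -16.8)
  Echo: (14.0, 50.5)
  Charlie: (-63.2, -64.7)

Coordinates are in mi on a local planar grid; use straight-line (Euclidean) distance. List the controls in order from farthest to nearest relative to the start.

Charlie, Delta, Echo, Alpha, Bravo

Computing each straight-line distance from (9.6, -5.1):
Charlie (-63.2, -64.7): 94.1 mi
Delta (1.9, 61.3): 66.8 mi
Echo (14.0, 50.5): 55.8 mi
Alpha (4.4, -30.2): 25.6 mi
Bravo (7.1, -16.8): 12.0 mi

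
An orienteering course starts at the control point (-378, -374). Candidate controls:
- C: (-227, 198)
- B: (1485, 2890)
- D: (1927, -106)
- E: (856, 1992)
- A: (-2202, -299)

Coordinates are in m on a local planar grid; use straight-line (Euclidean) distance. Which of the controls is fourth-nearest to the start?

E

Distance to each, sorted:
C: 591.6 m
A: 1825.5 m
D: 2320.5 m
E: 2668.5 m
B: 3758.3 m
The fourth-nearest is E at 2668.5 m.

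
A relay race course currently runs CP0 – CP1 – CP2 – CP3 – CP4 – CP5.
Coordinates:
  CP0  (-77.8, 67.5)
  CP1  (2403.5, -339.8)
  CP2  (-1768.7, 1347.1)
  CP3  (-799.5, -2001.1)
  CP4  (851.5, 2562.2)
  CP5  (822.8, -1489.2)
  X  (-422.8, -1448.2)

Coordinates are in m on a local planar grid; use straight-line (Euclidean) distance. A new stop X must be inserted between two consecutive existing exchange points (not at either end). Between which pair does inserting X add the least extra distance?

Added distance for inserting X between each consecutive pair:
CP0–CP1: 2075.8 m
CP1–CP2: 1638.0 m
CP2–CP3: 285.8 m
CP3–CP4: 24.2 m
CP4–CP5: 1402.8 m
Smallest added distance is 24.2 m, inserting between CP3 and CP4.

between CP3 and CP4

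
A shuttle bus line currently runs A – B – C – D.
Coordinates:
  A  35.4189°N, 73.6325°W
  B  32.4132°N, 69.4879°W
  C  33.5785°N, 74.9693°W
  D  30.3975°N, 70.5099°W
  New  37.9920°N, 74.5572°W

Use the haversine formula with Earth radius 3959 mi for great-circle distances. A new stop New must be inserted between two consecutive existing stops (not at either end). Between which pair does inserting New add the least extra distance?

Added distance for inserting New between each consecutive pair:
A–B: 349.4 mi
B–C: 458.1 mi
C–D: 537.7 mi
Smallest added distance is 349.4 mi, inserting between A and B.

between A and B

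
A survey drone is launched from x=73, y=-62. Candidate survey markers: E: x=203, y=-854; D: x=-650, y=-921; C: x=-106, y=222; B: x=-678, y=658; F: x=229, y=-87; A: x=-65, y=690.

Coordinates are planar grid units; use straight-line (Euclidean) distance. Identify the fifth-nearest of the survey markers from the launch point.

Distances from the launch point (x=73, y=-62):
F: 158.0
C: 335.7
A: 764.6
E: 802.6
B: 1040.4
D: 1122.8
The fifth-nearest is B at 1040.4.

B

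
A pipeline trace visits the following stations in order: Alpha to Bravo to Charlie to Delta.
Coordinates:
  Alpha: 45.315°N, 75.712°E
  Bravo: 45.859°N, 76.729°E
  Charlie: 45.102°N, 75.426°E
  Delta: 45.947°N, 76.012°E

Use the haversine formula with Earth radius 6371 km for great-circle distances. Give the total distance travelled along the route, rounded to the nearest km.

336 km

Leg distances:
Alpha→Bravo: 99.6 km  (cumulative 99.6 km)
Bravo→Charlie: 131.9 km  (cumulative 231.5 km)
Charlie→Delta: 104.5 km  (cumulative 336.0 km)
Total route length ≈ 336 km.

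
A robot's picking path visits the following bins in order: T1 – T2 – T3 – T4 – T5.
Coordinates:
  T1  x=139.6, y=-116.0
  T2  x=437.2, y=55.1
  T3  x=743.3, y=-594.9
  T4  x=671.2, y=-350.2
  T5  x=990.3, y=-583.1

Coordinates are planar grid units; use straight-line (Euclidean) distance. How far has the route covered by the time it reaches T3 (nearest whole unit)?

Leg distances:
T1→T2: 343.3  (cumulative 343.3)
T2→T3: 718.5  (cumulative 1061.7)
Cumulative distance at T3 ≈ 1062.

1062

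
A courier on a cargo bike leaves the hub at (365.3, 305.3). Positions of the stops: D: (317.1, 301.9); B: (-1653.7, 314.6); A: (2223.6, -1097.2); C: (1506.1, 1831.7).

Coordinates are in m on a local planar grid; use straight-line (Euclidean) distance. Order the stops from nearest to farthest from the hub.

Distances from the hub:
D (317.1, 301.9): 48.3 m
C (1506.1, 1831.7): 1905.6 m
B (-1653.7, 314.6): 2019.0 m
A (2223.6, -1097.2): 2328.2 m

D, C, B, A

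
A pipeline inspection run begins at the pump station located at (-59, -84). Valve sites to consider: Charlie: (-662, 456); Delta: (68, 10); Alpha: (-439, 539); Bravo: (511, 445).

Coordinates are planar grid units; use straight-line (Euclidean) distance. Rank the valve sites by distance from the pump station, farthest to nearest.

Distance from the pump station at (-59, -84) to each:
Charlie (-662, 456): 809.4
Bravo (511, 445): 777.7
Alpha (-439, 539): 729.7
Delta (68, 10): 158.0

Charlie, Bravo, Alpha, Delta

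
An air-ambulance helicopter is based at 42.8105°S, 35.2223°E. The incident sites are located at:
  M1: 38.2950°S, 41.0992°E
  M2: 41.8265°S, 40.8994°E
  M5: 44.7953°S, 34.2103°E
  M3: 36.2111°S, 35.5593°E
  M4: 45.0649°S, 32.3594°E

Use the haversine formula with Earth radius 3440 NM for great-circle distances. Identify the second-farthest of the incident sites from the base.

Distances from the base (42.8105°S, 35.2223°E):
M3: 396.5 NM
M1: 381.1 NM
M2: 258.8 NM
M4: 183.4 NM
M5: 127.0 NM
The second-farthest is M1 at 381.1 NM.

M1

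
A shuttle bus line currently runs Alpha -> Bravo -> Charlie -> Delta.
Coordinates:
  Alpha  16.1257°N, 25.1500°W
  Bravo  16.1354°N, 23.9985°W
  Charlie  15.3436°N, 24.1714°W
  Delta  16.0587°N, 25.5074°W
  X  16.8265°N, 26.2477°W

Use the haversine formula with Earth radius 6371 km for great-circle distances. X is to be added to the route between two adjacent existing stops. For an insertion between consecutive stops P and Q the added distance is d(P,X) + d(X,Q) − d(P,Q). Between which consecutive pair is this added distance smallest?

between Charlie and Delta

Added distance for inserting X between each consecutive pair:
Alpha–Bravo: 269.4 km
Bravo–Charlie: 438.3 km
Charlie–Delta: 229.1 km
Smallest added distance is 229.1 km, inserting between Charlie and Delta.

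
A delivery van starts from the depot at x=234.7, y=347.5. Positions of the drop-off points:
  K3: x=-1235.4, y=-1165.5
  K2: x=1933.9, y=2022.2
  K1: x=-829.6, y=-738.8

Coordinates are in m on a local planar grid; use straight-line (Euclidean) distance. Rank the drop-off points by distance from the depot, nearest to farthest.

Distances from the depot:
K1 x=-829.6, y=-738.8: 1520.8 m
K3 x=-1235.4, y=-1165.5: 2109.6 m
K2 x=1933.9, y=2022.2: 2385.8 m

K1, K3, K2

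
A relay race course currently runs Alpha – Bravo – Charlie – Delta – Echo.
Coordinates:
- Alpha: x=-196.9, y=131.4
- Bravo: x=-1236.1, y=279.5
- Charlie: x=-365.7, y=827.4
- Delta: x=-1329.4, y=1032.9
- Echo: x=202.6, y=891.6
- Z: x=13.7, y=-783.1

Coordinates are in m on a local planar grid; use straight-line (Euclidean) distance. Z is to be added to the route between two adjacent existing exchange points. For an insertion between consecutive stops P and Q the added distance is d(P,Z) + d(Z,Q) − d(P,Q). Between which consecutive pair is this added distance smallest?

between Alpha and Bravo

Added distance for inserting Z between each consecutive pair:
Alpha–Bravo: 1529.2 m
Bravo–Charlie: 2266.6 m
Charlie–Delta: 2927.9 m
Delta–Echo: 2405.5 m
Smallest added distance is 1529.2 m, inserting between Alpha and Bravo.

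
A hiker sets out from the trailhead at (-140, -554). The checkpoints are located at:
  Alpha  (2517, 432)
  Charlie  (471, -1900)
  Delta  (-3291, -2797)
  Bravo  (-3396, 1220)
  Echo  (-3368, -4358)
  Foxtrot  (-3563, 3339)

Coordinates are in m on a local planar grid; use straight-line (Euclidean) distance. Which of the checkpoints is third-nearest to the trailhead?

Distances from the trailhead ((-140, -554)):
Charlie: 1478.2 m
Alpha: 2834.1 m
Bravo: 3707.9 m
Delta: 3867.8 m
Echo: 4989.0 m
Foxtrot: 5183.9 m
The third-nearest is Bravo at 3707.9 m.

Bravo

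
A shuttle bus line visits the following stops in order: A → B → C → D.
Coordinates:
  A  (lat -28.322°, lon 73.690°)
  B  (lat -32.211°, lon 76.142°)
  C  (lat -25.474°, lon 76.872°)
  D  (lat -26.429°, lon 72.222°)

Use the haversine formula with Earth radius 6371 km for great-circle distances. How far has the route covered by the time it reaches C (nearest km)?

Leg distances:
A→B: 492.4 km  (cumulative 492.4 km)
B→C: 752.5 km  (cumulative 1244.8 km)
Cumulative distance at C ≈ 1245 km.

1245 km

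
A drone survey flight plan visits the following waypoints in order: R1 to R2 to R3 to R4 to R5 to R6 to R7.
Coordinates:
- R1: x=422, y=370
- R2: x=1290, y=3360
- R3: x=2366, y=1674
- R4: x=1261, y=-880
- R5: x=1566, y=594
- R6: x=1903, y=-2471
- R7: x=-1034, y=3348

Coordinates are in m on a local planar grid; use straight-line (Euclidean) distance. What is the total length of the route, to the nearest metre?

19003 m

Leg distances:
R1→R2: 3113.4 m  (cumulative 3113.4 m)
R2→R3: 2000.1 m  (cumulative 5113.5 m)
R3→R4: 2782.8 m  (cumulative 7896.3 m)
R4→R5: 1505.2 m  (cumulative 9401.6 m)
R5→R6: 3083.5 m  (cumulative 12485.0 m)
R6→R7: 6518.2 m  (cumulative 19003.2 m)
Total route length ≈ 19003 m.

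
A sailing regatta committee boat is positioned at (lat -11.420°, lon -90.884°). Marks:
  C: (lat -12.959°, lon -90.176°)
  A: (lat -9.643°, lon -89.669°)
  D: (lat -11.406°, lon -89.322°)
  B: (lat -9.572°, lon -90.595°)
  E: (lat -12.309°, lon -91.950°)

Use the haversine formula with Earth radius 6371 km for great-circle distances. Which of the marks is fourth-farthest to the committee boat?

Distances from the committee boat ((lat -11.420°, lon -90.884°)):
A: 238.1 km
B: 207.9 km
C: 187.6 km
D: 170.3 km
E: 152.4 km
The fourth-farthest is D at 170.3 km.

D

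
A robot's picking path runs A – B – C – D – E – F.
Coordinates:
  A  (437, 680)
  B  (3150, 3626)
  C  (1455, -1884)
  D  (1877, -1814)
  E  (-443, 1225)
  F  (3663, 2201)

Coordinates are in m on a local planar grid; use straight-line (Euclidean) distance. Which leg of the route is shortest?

Leg distances:
A→B: 4004.9 m
B→C: 5764.8 m
C→D: 427.8 m
D→E: 3823.3 m
E→F: 4220.4 m
The shortest leg is C–D at 427.8 m.

C–D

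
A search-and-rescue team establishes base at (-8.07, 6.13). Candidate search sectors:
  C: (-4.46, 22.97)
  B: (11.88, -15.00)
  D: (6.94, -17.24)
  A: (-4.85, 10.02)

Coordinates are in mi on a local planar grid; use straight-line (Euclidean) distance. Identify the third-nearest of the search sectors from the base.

Distances from the base ((-8.07, 6.13)):
A: 5.0 mi
C: 17.2 mi
D: 27.8 mi
B: 29.1 mi
The third-nearest is D at 27.8 mi.

D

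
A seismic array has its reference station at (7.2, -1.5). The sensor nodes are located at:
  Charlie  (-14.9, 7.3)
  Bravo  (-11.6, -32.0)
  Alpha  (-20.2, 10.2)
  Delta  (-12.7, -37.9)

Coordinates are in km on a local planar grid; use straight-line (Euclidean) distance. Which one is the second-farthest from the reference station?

Bravo

Distances from the reference station ((7.2, -1.5)):
Delta: 41.5 km
Bravo: 35.8 km
Alpha: 29.8 km
Charlie: 23.8 km
The second-farthest is Bravo at 35.8 km.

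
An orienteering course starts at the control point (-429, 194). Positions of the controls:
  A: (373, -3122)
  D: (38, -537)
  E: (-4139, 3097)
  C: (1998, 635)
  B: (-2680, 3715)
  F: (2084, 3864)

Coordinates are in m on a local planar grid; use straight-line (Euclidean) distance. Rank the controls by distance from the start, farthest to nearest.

E, F, B, A, C, D

Distances from the start:
E (-4139, 3097): 4710.8 m
F (2084, 3864): 4447.9 m
B (-2680, 3715): 4179.0 m
A (373, -3122): 3411.6 m
C (1998, 635): 2466.7 m
D (38, -537): 867.4 m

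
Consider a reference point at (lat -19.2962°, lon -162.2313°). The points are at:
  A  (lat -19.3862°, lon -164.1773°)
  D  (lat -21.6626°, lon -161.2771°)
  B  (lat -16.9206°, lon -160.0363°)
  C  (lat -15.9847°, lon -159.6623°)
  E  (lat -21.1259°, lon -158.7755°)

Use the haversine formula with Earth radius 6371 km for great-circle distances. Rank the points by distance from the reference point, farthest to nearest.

Computing each great-circle distance from (lat -19.2962°, lon -162.2313°):
C (lat -15.9847°, lon -159.6623°): 457.9 km
E (lat -21.1259°, lon -158.7755°): 414.0 km
B (lat -16.9206°, lon -160.0363°): 351.5 km
D (lat -21.6626°, lon -161.2771°): 281.3 km
A (lat -19.3862°, lon -164.1773°): 204.4 km

C, E, B, D, A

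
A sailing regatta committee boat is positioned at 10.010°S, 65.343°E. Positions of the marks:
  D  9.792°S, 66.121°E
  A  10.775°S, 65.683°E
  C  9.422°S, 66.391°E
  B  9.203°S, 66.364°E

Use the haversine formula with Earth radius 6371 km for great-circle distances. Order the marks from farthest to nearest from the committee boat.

B, C, A, D

Computing each great-circle distance from 10.010°S, 65.343°E:
B 9.203°S, 66.364°E: 143.5 km
C 9.422°S, 66.391°E: 132.2 km
A 10.775°S, 65.683°E: 92.8 km
D 9.792°S, 66.121°E: 88.6 km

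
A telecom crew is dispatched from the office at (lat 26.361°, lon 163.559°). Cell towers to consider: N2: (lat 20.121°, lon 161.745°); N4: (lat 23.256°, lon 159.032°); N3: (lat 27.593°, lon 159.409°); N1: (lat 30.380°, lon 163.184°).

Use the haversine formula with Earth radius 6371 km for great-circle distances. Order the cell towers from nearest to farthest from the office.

Distances from the office:
N3 (lat 27.593°, lon 159.409°): 433.4 km
N1 (lat 30.380°, lon 163.184°): 448.4 km
N4 (lat 23.256°, lon 159.032°): 572.6 km
N2 (lat 20.121°, lon 161.745°): 718.1 km

N3, N1, N4, N2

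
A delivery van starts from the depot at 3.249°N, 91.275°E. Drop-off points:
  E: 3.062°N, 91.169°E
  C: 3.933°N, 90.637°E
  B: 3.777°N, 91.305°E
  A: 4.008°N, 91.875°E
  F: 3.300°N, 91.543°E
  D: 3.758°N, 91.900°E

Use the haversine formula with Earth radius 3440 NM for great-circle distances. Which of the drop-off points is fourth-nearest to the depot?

D

Distance to each, sorted:
E: 12.9 NM
F: 16.4 NM
B: 31.8 NM
D: 48.3 NM
C: 56.1 NM
A: 58.0 NM
The fourth-nearest is D at 48.3 NM.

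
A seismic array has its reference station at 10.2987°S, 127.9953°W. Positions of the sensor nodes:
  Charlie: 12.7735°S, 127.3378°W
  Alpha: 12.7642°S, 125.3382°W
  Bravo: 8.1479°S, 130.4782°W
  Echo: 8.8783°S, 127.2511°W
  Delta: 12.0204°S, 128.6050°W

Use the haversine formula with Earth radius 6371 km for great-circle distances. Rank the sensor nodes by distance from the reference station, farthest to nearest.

Computing each great-circle distance from 10.2987°S, 127.9953°W:
Alpha 12.7642°S, 125.3382°W: 398.7 km
Bravo 8.1479°S, 130.4782°W: 362.6 km
Charlie 12.7735°S, 127.3378°W: 284.4 km
Delta 12.0204°S, 128.6050°W: 202.7 km
Echo 8.8783°S, 127.2511°W: 177.8 km

Alpha, Bravo, Charlie, Delta, Echo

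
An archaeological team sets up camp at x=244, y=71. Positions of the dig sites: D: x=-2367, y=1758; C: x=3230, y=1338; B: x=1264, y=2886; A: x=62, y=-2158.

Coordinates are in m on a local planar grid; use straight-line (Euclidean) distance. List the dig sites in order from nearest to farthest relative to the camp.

A, B, D, C

Distances from the camp:
A x=62, y=-2158: 2236.4 m
B x=1264, y=2886: 2994.1 m
D x=-2367, y=1758: 3108.6 m
C x=3230, y=1338: 3243.7 m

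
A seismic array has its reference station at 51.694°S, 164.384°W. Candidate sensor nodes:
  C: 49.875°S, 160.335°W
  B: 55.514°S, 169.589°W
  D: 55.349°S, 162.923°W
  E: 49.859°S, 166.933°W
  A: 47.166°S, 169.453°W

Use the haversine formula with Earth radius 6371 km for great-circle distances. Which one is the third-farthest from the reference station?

Distances from the reference station (51.694°S, 164.384°W):
A: 622.5 km
B: 545.9 km
D: 417.7 km
C: 349.1 km
E: 271.5 km
The third-farthest is D at 417.7 km.

D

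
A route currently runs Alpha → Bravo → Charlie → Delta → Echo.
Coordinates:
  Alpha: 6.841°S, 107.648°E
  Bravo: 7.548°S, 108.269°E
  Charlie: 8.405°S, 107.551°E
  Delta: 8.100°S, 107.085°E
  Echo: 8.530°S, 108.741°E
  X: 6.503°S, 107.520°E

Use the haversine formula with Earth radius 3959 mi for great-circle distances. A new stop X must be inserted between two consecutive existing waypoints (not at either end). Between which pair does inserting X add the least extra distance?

between Alpha and Bravo

Added distance for inserting X between each consecutive pair:
Alpha–Bravo: 48.8 mi
Bravo–Charlie: 143.1 mi
Charlie–Delta: 207.5 mi
Delta–Echo: 160.4 mi
Smallest added distance is 48.8 mi, inserting between Alpha and Bravo.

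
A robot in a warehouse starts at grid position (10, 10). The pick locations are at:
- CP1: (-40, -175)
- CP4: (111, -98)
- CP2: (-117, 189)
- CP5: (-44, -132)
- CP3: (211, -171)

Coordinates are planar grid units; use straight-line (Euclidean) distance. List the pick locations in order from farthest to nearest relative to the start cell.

Computing each straight-line distance from (10, 10):
CP3 (211, -171): 270.5
CP2 (-117, 189): 219.5
CP1 (-40, -175): 191.6
CP5 (-44, -132): 151.9
CP4 (111, -98): 147.9

CP3, CP2, CP1, CP5, CP4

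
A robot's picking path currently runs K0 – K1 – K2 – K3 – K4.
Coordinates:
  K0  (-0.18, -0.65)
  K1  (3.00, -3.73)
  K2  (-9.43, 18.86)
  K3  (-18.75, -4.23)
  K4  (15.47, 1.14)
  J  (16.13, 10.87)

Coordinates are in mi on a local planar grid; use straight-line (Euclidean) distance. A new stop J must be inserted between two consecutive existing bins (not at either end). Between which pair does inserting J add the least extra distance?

between K3 and K4

Added distance for inserting J between each consecutive pair:
K0–K1: 35.2 mi
K1–K2: 20.6 mi
K2–K3: 39.9 mi
K3–K4: 13.1 mi
Smallest added distance is 13.1 mi, inserting between K3 and K4.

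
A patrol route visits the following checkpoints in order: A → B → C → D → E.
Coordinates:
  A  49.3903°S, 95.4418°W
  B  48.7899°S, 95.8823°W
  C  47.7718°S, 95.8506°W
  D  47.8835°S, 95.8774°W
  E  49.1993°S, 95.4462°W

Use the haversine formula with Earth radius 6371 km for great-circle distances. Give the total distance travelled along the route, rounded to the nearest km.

Leg distances:
A→B: 74.1 km  (cumulative 74.1 km)
B→C: 113.2 km  (cumulative 187.3 km)
C→D: 12.6 km  (cumulative 199.9 km)
D→E: 149.7 km  (cumulative 349.6 km)
Total route length ≈ 350 km.

350 km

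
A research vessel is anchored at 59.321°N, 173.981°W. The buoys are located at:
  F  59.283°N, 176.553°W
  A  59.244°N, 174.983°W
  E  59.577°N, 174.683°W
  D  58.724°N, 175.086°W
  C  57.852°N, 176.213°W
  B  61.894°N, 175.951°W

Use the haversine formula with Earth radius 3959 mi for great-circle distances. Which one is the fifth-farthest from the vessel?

A

Distance to each, sorted:
B: 189.9 mi
C: 129.5 mi
F: 90.8 mi
D: 57.0 mi
A: 35.8 mi
E: 30.3 mi
The fifth-farthest is A at 35.8 mi.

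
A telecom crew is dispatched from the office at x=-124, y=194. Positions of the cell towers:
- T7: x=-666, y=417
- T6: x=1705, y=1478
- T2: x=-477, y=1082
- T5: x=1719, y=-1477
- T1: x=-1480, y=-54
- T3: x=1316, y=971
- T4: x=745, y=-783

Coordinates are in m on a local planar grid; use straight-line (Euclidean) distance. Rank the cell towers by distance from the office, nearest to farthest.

T7, T2, T4, T1, T3, T6, T5

Distances from the office:
T7 x=-666, y=417: 586.1 m
T2 x=-477, y=1082: 955.6 m
T4 x=745, y=-783: 1307.6 m
T1 x=-1480, y=-54: 1378.5 m
T3 x=1316, y=971: 1636.3 m
T6 x=1705, y=1478: 2234.7 m
T5 x=1719, y=-1477: 2487.7 m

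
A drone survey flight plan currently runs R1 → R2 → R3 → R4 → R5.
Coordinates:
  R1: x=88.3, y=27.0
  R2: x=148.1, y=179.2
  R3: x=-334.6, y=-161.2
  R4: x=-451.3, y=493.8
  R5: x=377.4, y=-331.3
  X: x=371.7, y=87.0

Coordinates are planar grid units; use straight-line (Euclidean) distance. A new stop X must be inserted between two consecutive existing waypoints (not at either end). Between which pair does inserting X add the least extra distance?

between R4 and R5

Added distance for inserting X between each consecutive pair:
R1–R2: 368.0
R2–R3: 399.9
R3–R4: 1001.4
R4–R5: 167.0
Smallest added distance is 167.0, inserting between R4 and R5.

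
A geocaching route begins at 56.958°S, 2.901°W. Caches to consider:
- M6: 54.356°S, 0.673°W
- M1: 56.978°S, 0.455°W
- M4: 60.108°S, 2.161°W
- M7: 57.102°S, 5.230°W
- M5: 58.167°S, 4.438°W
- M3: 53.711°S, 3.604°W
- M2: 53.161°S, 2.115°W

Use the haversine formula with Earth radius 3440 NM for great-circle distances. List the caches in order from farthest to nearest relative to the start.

M2, M3, M4, M6, M5, M1, M7

Distances from the start:
M2 53.161°S, 2.115°W: 229.6 NM
M3 53.711°S, 3.604°W: 196.4 NM
M4 60.108°S, 2.161°W: 190.5 NM
M6 54.356°S, 0.673°W: 173.5 NM
M5 58.167°S, 4.438°W: 87.9 NM
M1 56.978°S, 0.455°W: 80.1 NM
M7 57.102°S, 5.230°W: 76.6 NM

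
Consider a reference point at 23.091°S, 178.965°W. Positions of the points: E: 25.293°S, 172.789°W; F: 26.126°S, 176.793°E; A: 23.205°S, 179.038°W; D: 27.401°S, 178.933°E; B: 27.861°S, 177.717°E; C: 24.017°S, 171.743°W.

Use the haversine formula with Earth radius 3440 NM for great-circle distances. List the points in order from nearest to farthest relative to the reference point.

Distances from the reference point:
A 23.205°S, 179.038°W: 7.9 NM
D 27.401°S, 178.933°E: 282.8 NM
F 26.126°S, 176.793°E: 294.6 NM
B 27.861°S, 177.717°E: 338.1 NM
E 25.293°S, 172.789°W: 363.1 NM
C 24.017°S, 171.743°W: 401.3 NM

A, D, F, B, E, C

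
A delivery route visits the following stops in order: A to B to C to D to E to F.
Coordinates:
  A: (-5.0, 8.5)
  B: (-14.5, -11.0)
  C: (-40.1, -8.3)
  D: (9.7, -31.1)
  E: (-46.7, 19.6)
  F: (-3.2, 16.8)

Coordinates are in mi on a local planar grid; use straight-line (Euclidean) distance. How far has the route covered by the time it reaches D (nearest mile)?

102 mi

Leg distances:
A→B: 21.7 mi  (cumulative 21.7 mi)
B→C: 25.7 mi  (cumulative 47.4 mi)
C→D: 54.8 mi  (cumulative 102.2 mi)
Cumulative distance at D ≈ 102 mi.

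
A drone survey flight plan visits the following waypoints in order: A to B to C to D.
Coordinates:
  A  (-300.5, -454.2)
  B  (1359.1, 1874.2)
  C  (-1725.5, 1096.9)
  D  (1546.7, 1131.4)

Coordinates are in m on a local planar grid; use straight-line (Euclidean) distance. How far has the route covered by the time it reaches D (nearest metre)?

Leg distances:
A→B: 2859.3 m  (cumulative 2859.3 m)
B→C: 3181.0 m  (cumulative 6040.4 m)
C→D: 3272.4 m  (cumulative 9312.7 m)
Cumulative distance at D ≈ 9313 m.

9313 m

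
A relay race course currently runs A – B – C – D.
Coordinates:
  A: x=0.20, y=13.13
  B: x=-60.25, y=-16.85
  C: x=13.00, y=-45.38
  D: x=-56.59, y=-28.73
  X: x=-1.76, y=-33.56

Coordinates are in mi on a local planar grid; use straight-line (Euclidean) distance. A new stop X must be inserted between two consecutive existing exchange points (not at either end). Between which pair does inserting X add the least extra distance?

between B and C

Added distance for inserting X between each consecutive pair:
A–B: 40.1 mi
B–C: 1.1 mi
C–D: 2.4 mi
Smallest added distance is 1.1 mi, inserting between B and C.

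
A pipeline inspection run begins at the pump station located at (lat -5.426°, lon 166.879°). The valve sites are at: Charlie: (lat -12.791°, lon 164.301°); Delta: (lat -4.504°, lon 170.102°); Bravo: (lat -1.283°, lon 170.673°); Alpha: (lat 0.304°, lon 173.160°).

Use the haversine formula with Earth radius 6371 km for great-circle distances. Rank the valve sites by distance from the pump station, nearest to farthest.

Distances from the pump station:
Delta (lat -4.504°, lon 170.102°): 371.5 km
Bravo (lat -1.283°, lon 170.673°): 624.1 km
Charlie (lat -12.791°, lon 164.301°): 866.4 km
Alpha (lat 0.304°, lon 173.160°): 944.6 km

Delta, Bravo, Charlie, Alpha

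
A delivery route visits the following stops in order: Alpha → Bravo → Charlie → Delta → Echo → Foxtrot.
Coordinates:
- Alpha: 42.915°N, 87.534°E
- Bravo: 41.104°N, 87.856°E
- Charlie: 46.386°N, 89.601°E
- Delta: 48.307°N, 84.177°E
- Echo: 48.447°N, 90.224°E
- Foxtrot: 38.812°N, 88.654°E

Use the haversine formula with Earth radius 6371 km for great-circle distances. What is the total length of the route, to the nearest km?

2793 km

Leg distances:
Alpha→Bravo: 203.1 km  (cumulative 203.1 km)
Bravo→Charlie: 603.8 km  (cumulative 806.9 km)
Charlie→Delta: 461.0 km  (cumulative 1267.9 km)
Delta→Echo: 446.8 km  (cumulative 1714.6 km)
Echo→Foxtrot: 1078.7 km  (cumulative 2793.4 km)
Total route length ≈ 2793 km.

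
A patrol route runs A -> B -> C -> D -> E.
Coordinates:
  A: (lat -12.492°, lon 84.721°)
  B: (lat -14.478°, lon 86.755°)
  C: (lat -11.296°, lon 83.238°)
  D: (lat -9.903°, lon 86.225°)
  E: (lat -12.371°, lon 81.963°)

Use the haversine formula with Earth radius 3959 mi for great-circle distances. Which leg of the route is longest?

Leg distances:
A→B: 193.7 mi
B→C: 323.2 mi
C→D: 224.5 mi
D→E: 335.5 mi
The longest leg is D–E at 335.5 mi.

D–E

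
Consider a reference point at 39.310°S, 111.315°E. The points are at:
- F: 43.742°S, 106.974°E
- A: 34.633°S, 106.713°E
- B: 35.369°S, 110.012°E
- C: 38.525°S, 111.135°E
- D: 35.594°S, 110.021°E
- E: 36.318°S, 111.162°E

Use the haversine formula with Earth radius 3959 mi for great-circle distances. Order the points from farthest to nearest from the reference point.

A, F, B, D, E, C

Computing each great-circle distance from 39.310°S, 111.315°E:
A 34.633°S, 106.713°E: 410.9 mi
F 43.742°S, 106.974°E: 379.6 mi
B 35.369°S, 110.012°E: 281.6 mi
D 35.594°S, 110.021°E: 266.4 mi
E 36.318°S, 111.162°E: 206.9 mi
C 38.525°S, 111.135°E: 55.1 mi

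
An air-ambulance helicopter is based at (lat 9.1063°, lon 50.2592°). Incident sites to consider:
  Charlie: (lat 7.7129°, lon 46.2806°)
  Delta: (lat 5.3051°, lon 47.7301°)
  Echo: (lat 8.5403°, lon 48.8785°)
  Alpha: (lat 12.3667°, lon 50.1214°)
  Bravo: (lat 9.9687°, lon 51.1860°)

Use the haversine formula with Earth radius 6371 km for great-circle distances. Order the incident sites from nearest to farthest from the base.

Bravo, Echo, Alpha, Charlie, Delta

Distances from the base:
Bravo (lat 9.9687°, lon 51.1860°): 139.7 km
Echo (lat 8.5403°, lon 48.8785°): 164.2 km
Alpha (lat 12.3667°, lon 50.1214°): 362.9 km
Charlie (lat 7.7129°, lon 46.2806°): 464.2 km
Delta (lat 5.3051°, lon 47.7301°): 506.4 km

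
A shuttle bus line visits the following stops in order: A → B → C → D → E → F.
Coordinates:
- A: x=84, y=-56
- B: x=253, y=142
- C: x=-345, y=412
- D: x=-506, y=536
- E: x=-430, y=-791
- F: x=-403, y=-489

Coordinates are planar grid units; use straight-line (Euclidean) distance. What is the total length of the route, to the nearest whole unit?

Leg distances:
A→B: 260.3  (cumulative 260.3)
B→C: 656.1  (cumulative 916.4)
C→D: 203.2  (cumulative 1119.7)
D→E: 1329.2  (cumulative 2448.8)
E→F: 303.2  (cumulative 2752.0)
Total route length ≈ 2752.

2752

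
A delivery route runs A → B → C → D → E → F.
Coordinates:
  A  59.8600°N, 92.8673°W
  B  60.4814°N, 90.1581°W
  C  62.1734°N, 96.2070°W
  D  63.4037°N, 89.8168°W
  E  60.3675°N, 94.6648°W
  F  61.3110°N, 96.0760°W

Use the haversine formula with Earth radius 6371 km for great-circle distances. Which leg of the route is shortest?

Leg distances:
A→B: 165.0 km
B→C: 373.3 km
C→D: 352.4 km
D→E: 422.3 km
E→F: 129.8 km
The shortest leg is E–F at 129.8 km.

E–F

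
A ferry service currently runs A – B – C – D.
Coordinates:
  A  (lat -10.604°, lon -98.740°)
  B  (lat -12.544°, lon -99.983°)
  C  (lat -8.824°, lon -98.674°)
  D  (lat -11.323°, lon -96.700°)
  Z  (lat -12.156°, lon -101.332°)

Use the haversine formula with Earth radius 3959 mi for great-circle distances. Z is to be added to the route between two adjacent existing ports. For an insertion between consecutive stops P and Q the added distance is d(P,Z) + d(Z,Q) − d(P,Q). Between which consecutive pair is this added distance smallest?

between B and C

Added distance for inserting Z between each consecutive pair:
A–B: 142.4 mi
B–C: 115.5 mi
C–D: 392.4 mi
Smallest added distance is 115.5 mi, inserting between B and C.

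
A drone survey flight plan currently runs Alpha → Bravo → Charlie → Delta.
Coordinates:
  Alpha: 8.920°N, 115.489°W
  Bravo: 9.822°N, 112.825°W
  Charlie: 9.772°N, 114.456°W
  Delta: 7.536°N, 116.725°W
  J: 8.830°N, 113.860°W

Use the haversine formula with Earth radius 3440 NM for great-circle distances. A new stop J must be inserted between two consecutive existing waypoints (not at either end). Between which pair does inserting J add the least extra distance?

between Alpha and Bravo

Added distance for inserting J between each consecutive pair:
Alpha–Bravo: 15.4 NM
Bravo–Charlie: 55.6 NM
Charlie–Delta: 63.7 NM
Smallest added distance is 15.4 NM, inserting between Alpha and Bravo.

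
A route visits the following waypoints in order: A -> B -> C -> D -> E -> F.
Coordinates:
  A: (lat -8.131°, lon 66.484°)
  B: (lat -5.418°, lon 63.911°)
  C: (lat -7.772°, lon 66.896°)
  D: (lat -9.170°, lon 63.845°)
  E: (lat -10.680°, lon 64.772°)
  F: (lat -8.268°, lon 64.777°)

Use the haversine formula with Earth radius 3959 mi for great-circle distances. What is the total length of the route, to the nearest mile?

1037 mi

Leg distances:
A→B: 257.5 mi  (cumulative 257.5 mi)
B→C: 261.6 mi  (cumulative 519.1 mi)
C→D: 229.8 mi  (cumulative 748.9 mi)
D→E: 121.9 mi  (cumulative 870.8 mi)
E→F: 166.7 mi  (cumulative 1037.5 mi)
Total route length ≈ 1037 mi.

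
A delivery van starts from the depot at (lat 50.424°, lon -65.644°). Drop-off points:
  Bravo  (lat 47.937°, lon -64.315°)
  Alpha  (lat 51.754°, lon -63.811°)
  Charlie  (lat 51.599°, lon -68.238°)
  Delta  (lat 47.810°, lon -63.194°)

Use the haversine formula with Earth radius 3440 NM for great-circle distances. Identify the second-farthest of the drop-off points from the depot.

Distances from the depot ((lat 50.424°, lon -65.644°)):
Delta: 184.1 NM
Bravo: 158.2 NM
Charlie: 120.7 NM
Alpha: 105.6 NM
The second-farthest is Bravo at 158.2 NM.

Bravo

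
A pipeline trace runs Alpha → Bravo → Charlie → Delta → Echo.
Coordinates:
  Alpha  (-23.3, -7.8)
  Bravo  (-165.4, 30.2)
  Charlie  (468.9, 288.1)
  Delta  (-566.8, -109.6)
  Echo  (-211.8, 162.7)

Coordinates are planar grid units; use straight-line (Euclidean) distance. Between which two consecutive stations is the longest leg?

Leg distances:
Alpha→Bravo: 147.1
Bravo→Charlie: 684.7
Charlie→Delta: 1109.4
Delta→Echo: 447.4
The longest leg is Charlie–Delta at 1109.4.

Charlie–Delta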